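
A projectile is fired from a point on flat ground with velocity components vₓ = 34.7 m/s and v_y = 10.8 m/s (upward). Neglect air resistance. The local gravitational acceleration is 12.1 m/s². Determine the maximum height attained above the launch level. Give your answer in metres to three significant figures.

4.82 m

Maximum height: H = v_y0² / (2g) = 10.80² / (2 × 12.1) = 4.820 m.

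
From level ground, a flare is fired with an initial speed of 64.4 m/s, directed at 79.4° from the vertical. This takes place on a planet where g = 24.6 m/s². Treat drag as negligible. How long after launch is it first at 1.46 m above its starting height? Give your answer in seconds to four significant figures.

0.1451 s

Resolve: vₓ = 64.40 sin 79.4° = 63.30 m/s and v_y0 = 64.40 cos 79.4° = 11.85 m/s.
Require v_y0 t − ½ g t² = 1.46, i.e. 12.30 t² − 11.85 t + 1.46 = 0.
Quadratic formula: t = (11.85 ± √68.507) / 24.6 = (11.85 ± 8.277) / 24.6 → t = 0.1451 s or 0.8180 s.
The first (ascending) time is 0.1451 s.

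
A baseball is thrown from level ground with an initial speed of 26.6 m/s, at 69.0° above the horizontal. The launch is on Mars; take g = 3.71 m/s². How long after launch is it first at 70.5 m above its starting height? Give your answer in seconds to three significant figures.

4.09 s

vₓ = 26.60 cos 69.0° = 9.533 m/s; v_y0 = 26.60 sin 69.0° = 24.83 m/s.
Height y(t) = 24.83 t − 1.855 t² = 70.5 gives 1.855 t² − 24.83 t + 70.5 = 0.
t = [24.83 ± √(24.83² − 2·3.71·70.5)] / 3.71 = (24.83 ± 9.674) / 3.71, so t = 4.086 s or t = 9.301 s.
The first (ascending) time is 4.086 s.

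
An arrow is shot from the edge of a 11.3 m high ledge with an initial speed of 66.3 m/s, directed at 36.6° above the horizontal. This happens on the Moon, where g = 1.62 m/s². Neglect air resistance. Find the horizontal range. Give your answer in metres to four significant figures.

2613 m

vₓ = 66.30 cos 36.6° = 53.23 m/s; v_y0 = 66.30 sin 36.6° = 39.53 m/s.
Vertical motion (up positive, ground at y = 0): 0.8100 t² − (39.53) t − 11.3 = 0, so t = (39.53 + √(39.53² + 2·1.62·11.3)) / 1.62 = (39.53 + 39.99) / 1.62 = 49.09 s.
Horizontal distance: R = vₓ t = 53.23 × 49.09 = 2613 m.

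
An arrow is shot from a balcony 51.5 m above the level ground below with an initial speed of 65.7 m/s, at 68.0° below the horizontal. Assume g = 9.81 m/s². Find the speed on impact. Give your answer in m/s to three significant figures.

Resolve: vₓ = 65.70 cos 68.0° = 24.61 m/s and v_y0 = −60.92 m/s (downward).
Vertical motion (up positive, ground at y = 0): 4.905 t² − (−60.92) t − 51.5 = 0, so t = (−60.92 + √(60.92² + 2·9.81·51.5)) / 9.81 = (−60.92 + 68.71) / 9.81 = 0.7946 s.
Vertical velocity at impact: v_y = v_y0 − g t = −60.92 − 9.81 × 0.7946 = −68.71 m/s.
Speed: |v| = √(vₓ² + v_y²) = √(24.61² + 68.71²) = 72.99 m/s.

73.0 m/s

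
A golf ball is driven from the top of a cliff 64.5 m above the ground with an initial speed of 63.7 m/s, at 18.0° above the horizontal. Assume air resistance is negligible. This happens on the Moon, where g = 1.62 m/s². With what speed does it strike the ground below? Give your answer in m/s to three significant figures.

Horizontal component vₓ = 63.70 cos 18.0° = 60.58 m/s; vertical v_y0 = 63.70 sin 18.0° = 19.68 m/s.
The projectile lands when y = 64.5 + (19.68) t − ½·1.62·t² = 0. Positive root: t = (19.68 + √(19.68² + 2·1.62·64.5)) / 1.62 = (19.68 + 24.42) / 1.62 = 27.23 s.
Vertical velocity at impact: v_y = v_y0 − g t = 19.68 − 1.62 × 27.23 = −24.42 m/s.
Speed: |v| = √(vₓ² + v_y²) = √(60.58² + 24.42²) = 65.32 m/s.

65.3 m/s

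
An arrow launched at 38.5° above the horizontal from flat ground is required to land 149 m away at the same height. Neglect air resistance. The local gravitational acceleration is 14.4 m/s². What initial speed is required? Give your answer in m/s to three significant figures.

46.9 m/s

Level-ground range: R = v₀² sin(2θ)/g, so v₀ = √(gR / sin 2θ).
v₀ = √(14.4 × 149 / sin 77.00°) = √(2146 / 0.9744) = √2202.0 = 46.93 m/s.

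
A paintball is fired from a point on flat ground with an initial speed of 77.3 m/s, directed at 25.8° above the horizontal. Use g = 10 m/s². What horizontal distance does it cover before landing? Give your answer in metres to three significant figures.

468 m

vₓ = 77.30 cos 25.8° = 69.59 m/s; v_y0 = 77.30 sin 25.8° = 33.64 m/s.
Time aloft: T = 2 v_y0 / g = 2 × 33.64 / 10.0 = 6.729 s.
Range: R = vₓ T = 69.59 × 6.729 = 468.3 m.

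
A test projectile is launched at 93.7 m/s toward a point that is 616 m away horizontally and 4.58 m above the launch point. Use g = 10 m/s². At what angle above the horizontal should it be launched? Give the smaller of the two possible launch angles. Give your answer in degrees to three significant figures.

Trajectory: y = x tanθ − g x² (1 + tan²θ)/(2v₀²). With x = 616, y = 4.58, v₀ = 93.7, g = 10.0:
216.1 tan²θ − 616 tanθ + (220.7) = 0.
tanθ = [616 ± √(616² − 4 × 216.1 × (220.7))] / (2 × 216.1) = (616 ± 434.4) / 432.2, giving tanθ = 0.4202 or 2.430.
θ = 22.79° or 67.63°; the smaller is 22.79°.

22.8°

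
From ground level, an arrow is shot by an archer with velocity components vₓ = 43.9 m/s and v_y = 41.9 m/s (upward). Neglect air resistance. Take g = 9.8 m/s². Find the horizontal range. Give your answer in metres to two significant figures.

Time aloft: T = 2 v_y0 / g = 2 × 41.90 / 9.80 = 8.551 s.
Range: R = vₓ T = 43.90 × 8.551 = 375.4 m.

380 m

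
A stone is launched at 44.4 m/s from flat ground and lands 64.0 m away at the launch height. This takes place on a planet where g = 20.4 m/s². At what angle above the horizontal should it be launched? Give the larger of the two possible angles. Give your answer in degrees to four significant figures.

69.26°

Level-ground range R = v₀² sin(2θ)/g ⇒ sin(2θ) = gR/v₀² = 20.4 × 64.0 / 44.4² = 0.6623.
2θ = 41.47° or 180° − 41.47° = 138.5°, so θ = 20.74° or 69.26°.
The larger angle is 69.26°.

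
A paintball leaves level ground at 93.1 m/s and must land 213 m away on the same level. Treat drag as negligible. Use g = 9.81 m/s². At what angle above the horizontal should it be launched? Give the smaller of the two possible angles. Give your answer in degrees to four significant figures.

6.975°

From R = (v₀²/g) sin 2θ: sin 2θ = 9.81 × 213 / 8667.6 = 0.2411.
2θ = 13.95° or 180° − 13.95° = 166.1°, so θ = 6.975° or 83.03°.
The smaller angle is 6.975°.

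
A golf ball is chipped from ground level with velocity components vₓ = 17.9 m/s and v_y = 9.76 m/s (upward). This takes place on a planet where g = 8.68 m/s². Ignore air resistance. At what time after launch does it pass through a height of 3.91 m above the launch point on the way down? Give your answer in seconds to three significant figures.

Height y(t) = 9.760 t − 4.340 t² = 3.91 gives 4.340 t² − 9.760 t + 3.91 = 0.
t = [9.760 ± √(9.760² − 2·8.68·3.91)] / 8.68 = (9.760 ± 5.233) / 8.68, so t = 0.5216 s or t = 1.727 s.
The descending-branch root is 1.727 s.

1.73 s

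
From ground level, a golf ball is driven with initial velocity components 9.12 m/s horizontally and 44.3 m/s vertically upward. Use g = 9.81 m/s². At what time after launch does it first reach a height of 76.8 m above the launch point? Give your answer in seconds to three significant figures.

Height y(t) = 44.30 t − 4.905 t² = 76.8 gives 4.905 t² − 44.30 t + 76.8 = 0.
t = [44.30 ± √(44.30² − 2·9.81·76.8)] / 9.81 = (44.30 ± 21.35) / 9.81, so t = 2.340 s or t = 6.692 s.
The first (ascending) time is 2.340 s.

2.34 s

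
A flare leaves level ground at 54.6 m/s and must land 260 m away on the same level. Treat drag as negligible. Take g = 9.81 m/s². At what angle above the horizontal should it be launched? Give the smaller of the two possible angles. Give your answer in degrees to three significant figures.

29.4°

Level-ground range R = v₀² sin(2θ)/g ⇒ sin(2θ) = gR/v₀² = 9.81 × 260 / 54.6² = 0.8556.
2θ = 58.82° or 180° − 58.82° = 121.2°, so θ = 29.41° or 60.59°.
The smaller angle is 29.41°.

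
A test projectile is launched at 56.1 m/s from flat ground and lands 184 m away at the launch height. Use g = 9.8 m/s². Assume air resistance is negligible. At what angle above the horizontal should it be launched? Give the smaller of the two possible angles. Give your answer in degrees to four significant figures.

17.48°

Level-ground range R = v₀² sin(2θ)/g ⇒ sin(2θ) = gR/v₀² = 9.80 × 184 / 56.1² = 0.5730.
2θ = 34.96° or 180° − 34.96° = 145.0°, so θ = 17.48° or 72.52°.
The smaller angle is 17.48°.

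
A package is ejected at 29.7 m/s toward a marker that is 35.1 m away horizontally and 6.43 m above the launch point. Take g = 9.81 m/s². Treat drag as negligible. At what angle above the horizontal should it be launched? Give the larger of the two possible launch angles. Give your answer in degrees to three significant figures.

78.0°

Trajectory: y = x tanθ − g x² (1 + tan²θ)/(2v₀²). With x = 35.1, y = 6.43, v₀ = 29.7, g = 9.81:
6.851 tan²θ − 35.1 tanθ + (13.28) = 0.
tanθ = [35.1 ± √(35.1² − 4 × 6.851 × (13.28))] / (2 × 6.851) = (35.1 ± 29.46) / 13.70, giving tanθ = 0.4114 or 4.712.
θ = 22.36° or 78.02°; the larger is 78.02°.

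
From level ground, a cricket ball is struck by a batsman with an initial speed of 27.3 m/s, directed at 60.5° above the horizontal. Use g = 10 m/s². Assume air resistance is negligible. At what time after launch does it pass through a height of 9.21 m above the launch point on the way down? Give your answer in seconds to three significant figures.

4.33 s

Horizontal component vₓ = 27.30 cos 60.5° = 13.44 m/s; vertical v_y0 = 27.30 sin 60.5° = 23.76 m/s.
Require v_y0 t − ½ g t² = 9.21, i.e. 5.000 t² − 23.76 t + 9.21 = 0.
Quadratic formula: t = (23.76 ± √380.37) / 10.0 = (23.76 ± 19.50) / 10.0 → t = 0.4258 s or 4.326 s.
The descending-branch root is 4.326 s.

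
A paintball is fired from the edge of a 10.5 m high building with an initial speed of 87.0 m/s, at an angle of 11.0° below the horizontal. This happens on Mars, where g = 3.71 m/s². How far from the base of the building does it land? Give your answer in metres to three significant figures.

50.7 m

vₓ = 87.00 cos 11.0° = 85.40 m/s; v_y0 = −16.60 m/s (downward).
Vertical motion (up positive, ground at y = 0): 1.855 t² − (−16.60) t − 10.5 = 0, so t = (−16.60 + √(16.60² + 2·3.71·10.5)) / 3.71 = (−16.60 + 18.80) / 3.71 = 0.5932 s.
Horizontal distance: R = vₓ t = 85.40 × 0.5932 = 50.66 m.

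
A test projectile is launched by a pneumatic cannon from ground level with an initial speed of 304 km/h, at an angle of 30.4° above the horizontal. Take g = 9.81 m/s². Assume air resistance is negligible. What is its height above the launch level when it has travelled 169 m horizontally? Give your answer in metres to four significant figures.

72.74 m

Convert: 304 km/h = 304/3.6 = 84.44 m/s.
vₓ = 84.44 cos 30.4° = 72.83 m/s; v_y0 = 84.44 sin 30.4° = 42.73 m/s.
At x = 169 m, t = x/vₓ = 169/72.83 = 2.320 s.
Height: y = v_y0 t − ½ g t² = 42.73 × 2.320 − 4.905 × 2.320² = 99.15 − 26.41 = 72.74 m.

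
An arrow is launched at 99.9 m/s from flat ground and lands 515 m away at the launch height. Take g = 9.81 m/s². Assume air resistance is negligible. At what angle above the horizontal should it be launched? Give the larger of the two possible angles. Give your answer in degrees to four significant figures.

74.79°

R = v₀² sin 2θ / g gives sin 2θ = gR/v₀² = 9.81·515/99.9² = 0.5062.
2θ = 30.41° or 180° − 30.41° = 149.6°, so θ = 15.21° or 74.79°.
The larger angle is 74.79°.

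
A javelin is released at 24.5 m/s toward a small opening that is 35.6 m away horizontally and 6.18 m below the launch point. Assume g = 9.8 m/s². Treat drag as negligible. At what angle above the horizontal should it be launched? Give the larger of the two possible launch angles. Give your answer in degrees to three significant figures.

73.2°

Trajectory: y = x tanθ − g x² (1 + tan²θ)/(2v₀²). With x = 35.6, y = −6.18, v₀ = 24.5, g = 9.80:
10.35 tan²θ − 35.6 tanθ + (4.166) = 0.
tanθ = [35.6 ± √(35.6² − 4 × 10.35 × (4.166))] / (2 × 10.35) = (35.6 ± 33.09) / 20.69, giving tanθ = 0.1213 or 3.320.
θ = 6.916° or 73.24°; the larger is 73.24°.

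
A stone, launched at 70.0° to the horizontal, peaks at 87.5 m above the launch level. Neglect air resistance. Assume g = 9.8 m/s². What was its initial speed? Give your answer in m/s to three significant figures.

44.1 m/s

At the peak v_y = 0, so v_y0 = √(2gH) = √(2 × 9.80 × 87.5) = 41.41 m/s.
v_y0 = v₀ sin θ ⇒ v₀ = 41.41 / sin 70.0° = 44.07 m/s.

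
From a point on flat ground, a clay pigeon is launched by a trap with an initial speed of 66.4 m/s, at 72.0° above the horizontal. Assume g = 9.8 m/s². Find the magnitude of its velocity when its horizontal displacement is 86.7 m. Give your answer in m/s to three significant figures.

29.9 m/s

Resolve: vₓ = 66.40 cos 72.0° = 20.52 m/s and v_y0 = 66.40 sin 72.0° = 63.15 m/s.
x = vₓ t ⇒ t = 86.7/20.52 = 4.225 s.
Vertical velocity there: v_y = v_y0 − g t = 63.15 − 9.80 × 4.225 = 21.74 m/s.
Speed: √(vₓ² + v_y²) = √(20.52² + 21.74²) = 29.89 m/s.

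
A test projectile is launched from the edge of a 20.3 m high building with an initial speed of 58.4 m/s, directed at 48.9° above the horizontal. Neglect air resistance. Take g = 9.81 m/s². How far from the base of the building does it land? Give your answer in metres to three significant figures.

361 m

Resolve: vₓ = 58.40 cos 48.9° = 38.39 m/s and v_y0 = 58.40 sin 48.9° = 44.01 m/s.
Vertical motion (up positive, ground at y = 0): 4.905 t² − (44.01) t − 20.3 = 0, so t = (44.01 + √(44.01² + 2·9.81·20.3)) / 9.81 = (44.01 + 48.32) / 9.81 = 9.412 s.
Horizontal distance: R = vₓ t = 38.39 × 9.412 = 361.3 m.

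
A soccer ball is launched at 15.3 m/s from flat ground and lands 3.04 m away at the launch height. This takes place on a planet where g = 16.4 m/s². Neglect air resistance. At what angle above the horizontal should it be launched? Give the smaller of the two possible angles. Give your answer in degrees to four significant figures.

6.148°

R = v₀² sin 2θ / g gives sin 2θ = gR/v₀² = 16.4·3.04/15.3² = 0.2130.
2θ = 12.30° or 180° − 12.30° = 167.7°, so θ = 6.148° or 83.85°.
The smaller angle is 6.148°.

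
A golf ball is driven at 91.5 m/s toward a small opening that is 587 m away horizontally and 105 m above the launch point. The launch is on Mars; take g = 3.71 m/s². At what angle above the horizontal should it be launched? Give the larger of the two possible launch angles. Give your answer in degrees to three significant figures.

Trajectory: y = x tanθ − g x² (1 + tan²θ)/(2v₀²). With x = 587, y = 105, v₀ = 91.5, g = 3.71:
76.34 tan²θ − 587 tanθ + (181.3) = 0.
tanθ = [587 ± √(587² − 4 × 76.34 × (181.3))] / (2 × 76.34) = (587 ± 537.8) / 152.7, giving tanθ = 0.3225 or 7.366.
θ = 17.87° or 82.27°; the larger is 82.27°.

82.3°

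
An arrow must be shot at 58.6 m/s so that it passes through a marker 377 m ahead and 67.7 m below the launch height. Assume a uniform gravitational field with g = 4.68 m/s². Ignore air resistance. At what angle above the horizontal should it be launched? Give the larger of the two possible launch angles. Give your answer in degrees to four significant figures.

Trajectory: y = x tanθ − g x² (1 + tan²θ)/(2v₀²). With x = 377, y = −67.7, v₀ = 58.6, g = 4.68:
96.85 tan²θ − 377 tanθ + (29.15) = 0.
tanθ = [377 ± √(377² − 4 × 96.85 × (29.15))] / (2 × 96.85) = (377 ± 361.7) / 193.7, giving tanθ = 0.07892 or 3.814.
θ = 4.513° or 75.31°; the larger is 75.31°.

75.31°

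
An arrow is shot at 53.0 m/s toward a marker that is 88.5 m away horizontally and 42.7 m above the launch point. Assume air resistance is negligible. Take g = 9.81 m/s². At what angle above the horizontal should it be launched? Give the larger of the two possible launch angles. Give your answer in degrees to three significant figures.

80.1°

Trajectory: y = x tanθ − g x² (1 + tan²θ)/(2v₀²). With x = 88.5, y = 42.7, v₀ = 53.0, g = 9.81:
13.68 tan²θ − 88.5 tanθ + (56.38) = 0.
tanθ = [88.5 ± √(88.5² − 4 × 13.68 × (56.38))] / (2 × 13.68) = (88.5 ± 68.91) / 27.35, giving tanθ = 0.7163 or 5.755.
θ = 35.61° or 80.14°; the larger is 80.14°.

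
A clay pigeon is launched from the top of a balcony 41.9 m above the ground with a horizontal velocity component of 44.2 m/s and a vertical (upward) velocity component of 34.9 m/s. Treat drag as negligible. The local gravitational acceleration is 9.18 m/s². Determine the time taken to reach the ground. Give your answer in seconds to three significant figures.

Vertical motion (up positive, ground at y = 0): 4.590 t² − (34.90) t − 41.9 = 0, so t = (34.90 + √(34.90² + 2·9.18·41.9)) / 9.18 = (34.90 + 44.58) / 9.18 = 8.658 s.

8.66 s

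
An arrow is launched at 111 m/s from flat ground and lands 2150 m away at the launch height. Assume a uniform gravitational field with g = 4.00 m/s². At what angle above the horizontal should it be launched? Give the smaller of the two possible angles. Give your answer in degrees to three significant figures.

22.1°

R = v₀² sin 2θ / g gives sin 2θ = gR/v₀² = 4.00·2150/111² = 0.6980.
2θ = 44.27° or 180° − 44.27° = 135.7°, so θ = 22.13° or 67.87°.
The smaller angle is 22.13°.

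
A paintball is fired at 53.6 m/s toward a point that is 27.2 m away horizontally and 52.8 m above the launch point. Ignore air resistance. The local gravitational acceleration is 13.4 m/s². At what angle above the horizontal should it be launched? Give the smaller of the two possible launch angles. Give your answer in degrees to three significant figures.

67.0°

Trajectory: y = x tanθ − g x² (1 + tan²θ)/(2v₀²). With x = 27.2, y = 52.8, v₀ = 53.6, g = 13.4:
1.725 tan²θ − 27.2 tanθ + (54.53) = 0.
tanθ = [27.2 ± √(27.2² − 4 × 1.725 × (54.53))] / (2 × 1.725) = (27.2 ± 19.07) / 3.451, giving tanθ = 2.357 or 13.41.
θ = 67.01° or 85.73°; the smaller is 67.01°.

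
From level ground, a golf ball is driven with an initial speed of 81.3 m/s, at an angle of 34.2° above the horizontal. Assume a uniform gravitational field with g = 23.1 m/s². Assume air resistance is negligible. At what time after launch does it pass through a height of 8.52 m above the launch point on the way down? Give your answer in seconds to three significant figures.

Components: vₓ = 81.30 cos 34.2° = 67.24 m/s, v_y0 = 81.30 sin 34.2° = 45.70 m/s.
Height y(t) = 45.70 t − 11.55 t² = 8.52 gives 11.55 t² − 45.70 t + 8.52 = 0.
Quadratic formula: t = (45.70 ± √1694.6) / 23.1 = (45.70 ± 41.17) / 23.1 → t = 0.1962 s or 3.760 s.
The descending-branch root is 3.760 s.

3.76 s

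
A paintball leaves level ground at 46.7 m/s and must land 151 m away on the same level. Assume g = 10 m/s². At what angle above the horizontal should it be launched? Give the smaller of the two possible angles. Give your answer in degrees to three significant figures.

21.9°

From R = (v₀²/g) sin 2θ: sin 2θ = 10.0 × 151 / 2180.9 = 0.6924.
2θ = 43.82° or 180° − 43.82° = 136.2°, so θ = 21.91° or 68.09°.
The smaller angle is 21.91°.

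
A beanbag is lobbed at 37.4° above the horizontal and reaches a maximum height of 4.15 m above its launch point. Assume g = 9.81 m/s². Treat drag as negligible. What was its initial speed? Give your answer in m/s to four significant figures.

14.86 m/s

At the peak v_y = 0, so v_y0 = √(2gH) = √(2 × 9.81 × 4.15) = 9.023 m/s.
v_y0 = v₀ sin θ ⇒ v₀ = 9.023 / sin 37.4° = 14.86 m/s.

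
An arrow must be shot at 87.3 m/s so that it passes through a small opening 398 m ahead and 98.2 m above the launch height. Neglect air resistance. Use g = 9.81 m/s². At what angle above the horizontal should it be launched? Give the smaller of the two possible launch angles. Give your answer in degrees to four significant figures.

30.67°

Trajectory: y = x tanθ − g x² (1 + tan²θ)/(2v₀²). With x = 398, y = 98.2, v₀ = 87.3, g = 9.81:
101.9 tan²θ − 398 tanθ + (200.1) = 0.
tanθ = [398 ± √(398² − 4 × 101.9 × (200.1))] / (2 × 101.9) = (398 ± 277.1) / 203.9, giving tanθ = 0.5929 or 3.311.
θ = 30.67° or 73.19°; the smaller is 30.67°.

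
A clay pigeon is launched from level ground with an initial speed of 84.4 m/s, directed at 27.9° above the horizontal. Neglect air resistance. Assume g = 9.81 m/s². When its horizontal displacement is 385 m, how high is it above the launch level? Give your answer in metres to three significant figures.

73.2 m

vₓ = 84.40 cos 27.9° = 74.59 m/s; v_y0 = 84.40 sin 27.9° = 39.49 m/s.
x = vₓ t ⇒ t = 385/74.59 = 5.162 s.
Height: y = v_y0 t − ½ g t² = 39.49 × 5.162 − 4.905 × 5.162² = 203.8 − 130.7 = 73.17 m.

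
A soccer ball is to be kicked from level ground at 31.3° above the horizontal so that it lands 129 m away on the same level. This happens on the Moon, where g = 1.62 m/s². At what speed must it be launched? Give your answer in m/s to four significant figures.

15.34 m/s

Level-ground range: R = v₀² sin(2θ)/g, so v₀ = √(gR / sin 2θ).
v₀ = √(1.62 × 129 / sin 62.60°) = √(209.0 / 0.8878) = √235.39 = 15.34 m/s.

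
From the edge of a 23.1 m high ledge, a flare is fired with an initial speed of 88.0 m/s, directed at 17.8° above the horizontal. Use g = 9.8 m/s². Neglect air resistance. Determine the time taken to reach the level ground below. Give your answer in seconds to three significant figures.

6.24 s

Resolve: vₓ = 88.00 cos 17.8° = 83.79 m/s and v_y0 = 88.00 sin 17.8° = 26.90 m/s.
The projectile lands when y = 23.1 + (26.90) t − ½·9.80·t² = 0. Positive root: t = (26.90 + √(26.90² + 2·9.80·23.1)) / 9.80 = (26.90 + 34.30) / 9.80 = 6.245 s.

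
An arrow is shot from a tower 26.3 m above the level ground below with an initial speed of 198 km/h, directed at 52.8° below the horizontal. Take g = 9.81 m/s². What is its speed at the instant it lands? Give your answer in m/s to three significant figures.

Convert: 198 km/h = 198/3.6 = 55.00 m/s.
Components: vₓ = 55.00 cos 52.8° = 33.25 m/s, v_y0 = −43.81 m/s (downward).
The projectile lands when y = 26.3 + (−43.81) t − ½·9.81·t² = 0. Positive root: t = (−43.81 + √(43.81² + 2·9.81·26.3)) / 9.81 = (−43.81 + 49.35) / 9.81 = 0.5646 s.
Vertical velocity at impact: v_y = v_y0 − g t = −43.81 − 9.81 × 0.5646 = −49.35 m/s.
Speed: |v| = √(vₓ² + v_y²) = √(33.25² + 49.35²) = 59.51 m/s.

59.5 m/s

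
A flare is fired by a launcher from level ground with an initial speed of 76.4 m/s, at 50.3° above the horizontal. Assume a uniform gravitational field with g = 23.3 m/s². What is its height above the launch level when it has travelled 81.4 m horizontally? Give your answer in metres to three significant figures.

65.6 m

vₓ = 76.40 cos 50.3° = 48.80 m/s; v_y0 = 76.40 sin 50.3° = 58.78 m/s.
x = vₓ t ⇒ t = 81.4/48.80 = 1.668 s.
Height: y = v_y0 t − ½ g t² = 58.78 × 1.668 − 11.65 × 1.668² = 98.05 − 32.41 = 65.64 m.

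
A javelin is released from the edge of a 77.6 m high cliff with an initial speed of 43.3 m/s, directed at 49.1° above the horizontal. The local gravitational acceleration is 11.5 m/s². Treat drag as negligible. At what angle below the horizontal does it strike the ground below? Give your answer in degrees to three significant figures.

Components: vₓ = 43.30 cos 49.1° = 28.35 m/s, v_y0 = 43.30 sin 49.1° = 32.73 m/s.
Vertical motion (up positive, ground at y = 0): 5.750 t² − (32.73) t − 77.6 = 0, so t = (32.73 + √(32.73² + 2·11.5·77.6)) / 11.5 = (32.73 + 53.44) / 11.5 = 7.493 s.
At impact: v_y = v_y0 − g t = −53.44 m/s; vₓ = 28.35 m/s.
Angle below horizontal: arctan(|v_y|/vₓ) = arctan(53.44/28.35) = 62.05°.

62.1°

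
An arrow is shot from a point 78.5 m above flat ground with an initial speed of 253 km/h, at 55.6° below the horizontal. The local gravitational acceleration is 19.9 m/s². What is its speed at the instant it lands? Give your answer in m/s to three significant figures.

Convert: 253 km/h = 253/3.6 = 70.28 m/s.
Resolve: vₓ = 70.28 cos 55.6° = 39.70 m/s and v_y0 = −57.99 m/s (downward).
With up positive and y = 0 at the ground: y(t) = 78.5 + (−57.99) t − 9.950 t². Setting y = 0 and taking the positive root: t = [−57.99 + √(57.99² + 2·19.9·78.5)] / 19.9 = (−57.99 + 80.54) / 19.9 = 1.133 s.
Vertical velocity at impact: v_y = v_y0 − g t = −57.99 − 19.9 × 1.133 = −80.54 m/s.
Speed: |v| = √(vₓ² + v_y²) = √(39.70² + 80.54²) = 89.80 m/s.

89.8 m/s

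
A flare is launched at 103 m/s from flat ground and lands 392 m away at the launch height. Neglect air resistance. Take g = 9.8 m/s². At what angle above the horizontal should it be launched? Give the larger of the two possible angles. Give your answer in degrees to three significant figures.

79.4°

R = v₀² sin 2θ / g gives sin 2θ = gR/v₀² = 9.80·392/103² = 0.3621.
2θ = 21.23° or 180° − 21.23° = 158.8°, so θ = 10.61° or 79.39°.
The larger angle is 79.39°.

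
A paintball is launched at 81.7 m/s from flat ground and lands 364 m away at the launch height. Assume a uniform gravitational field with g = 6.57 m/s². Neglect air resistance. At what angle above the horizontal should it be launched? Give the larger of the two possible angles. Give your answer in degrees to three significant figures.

79.5°

Level-ground range R = v₀² sin(2θ)/g ⇒ sin(2θ) = gR/v₀² = 6.57 × 364 / 81.7² = 0.3583.
2θ = 20.99° or 180° − 20.99° = 159.0°, so θ = 10.50° or 79.50°.
The larger angle is 79.50°.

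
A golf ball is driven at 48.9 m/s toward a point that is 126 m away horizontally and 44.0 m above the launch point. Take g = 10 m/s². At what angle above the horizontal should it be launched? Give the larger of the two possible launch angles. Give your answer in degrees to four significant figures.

Trajectory: y = x tanθ − g x² (1 + tan²θ)/(2v₀²). With x = 126, y = 44.0, v₀ = 48.9, g = 10.0:
33.20 tan²θ − 126 tanθ + (77.20) = 0.
tanθ = [126 ± √(126² − 4 × 33.20 × (77.20))] / (2 × 33.20) = (126 ± 75.00) / 66.39, giving tanθ = 0.7681 or 3.027.
θ = 37.53° or 71.72°; the larger is 71.72°.

71.72°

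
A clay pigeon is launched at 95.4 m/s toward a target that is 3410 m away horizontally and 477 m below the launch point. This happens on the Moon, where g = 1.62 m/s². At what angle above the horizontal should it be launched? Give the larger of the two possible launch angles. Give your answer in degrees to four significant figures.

72.24°

Trajectory: y = x tanθ − g x² (1 + tan²θ)/(2v₀²). With x = 3410, y = −477, v₀ = 95.4, g = 1.62:
1035 tan²θ − 3410 tanθ + (557.9) = 0.
tanθ = [3410 ± √(3410² − 4 × 1035 × (557.9))] / (2 × 1035) = (3410 ± 3053) / 2070, giving tanθ = 0.1727 or 3.122.
θ = 9.796° or 72.24°; the larger is 72.24°.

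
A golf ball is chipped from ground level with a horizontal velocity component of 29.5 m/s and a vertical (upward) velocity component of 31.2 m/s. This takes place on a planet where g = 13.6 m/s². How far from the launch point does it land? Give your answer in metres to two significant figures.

Flight time T = 2 v_y0 / g = 4.588 s.
Horizontal distance R = vₓ T = 29.50 × 4.588 = 135.4 m.

140 m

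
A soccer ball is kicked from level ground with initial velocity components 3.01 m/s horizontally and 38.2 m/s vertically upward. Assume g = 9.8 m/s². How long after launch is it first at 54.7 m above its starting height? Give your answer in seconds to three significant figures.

Set y = v_y0 t − ½ g t² = 54.7: 4.900 t² − 38.20 t + 54.7 = 0.
Quadratic formula: t = (38.20 ± √387.12) / 9.80 = (38.20 ± 19.68) / 9.80 → t = 1.890 s or 5.906 s.
The first (ascending) time is 1.890 s.

1.89 s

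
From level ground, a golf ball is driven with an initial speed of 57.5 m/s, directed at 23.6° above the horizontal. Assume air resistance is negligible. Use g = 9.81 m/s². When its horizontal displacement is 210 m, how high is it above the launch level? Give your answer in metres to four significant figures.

vₓ = 57.50 cos 23.6° = 52.69 m/s; v_y0 = 57.50 sin 23.6° = 23.02 m/s.
At x = 210 m, t = x/vₓ = 210/52.69 = 3.986 s.
Height: y = v_y0 t − ½ g t² = 23.02 × 3.986 − 4.905 × 3.986² = 91.75 − 77.91 = 13.83 m.

13.83 m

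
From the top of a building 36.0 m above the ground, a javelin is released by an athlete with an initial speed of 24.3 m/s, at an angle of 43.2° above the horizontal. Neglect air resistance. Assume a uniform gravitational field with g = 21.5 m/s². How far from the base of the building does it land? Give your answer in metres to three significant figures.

Resolve: vₓ = 24.30 cos 43.2° = 17.71 m/s and v_y0 = 24.30 sin 43.2° = 16.63 m/s.
Vertical motion (up positive, ground at y = 0): 10.75 t² − (16.63) t − 36.0 = 0, so t = (16.63 + √(16.63² + 2·21.5·36.0)) / 21.5 = (16.63 + 42.72) / 21.5 = 2.761 s.
Horizontal distance: R = vₓ t = 17.71 × 2.761 = 48.90 m.

48.9 m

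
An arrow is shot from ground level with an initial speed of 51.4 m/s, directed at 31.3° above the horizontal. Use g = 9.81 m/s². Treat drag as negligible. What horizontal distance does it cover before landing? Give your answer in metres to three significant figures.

239 m

Resolve: vₓ = 51.40 cos 31.3° = 43.92 m/s and v_y0 = 51.40 sin 31.3° = 26.70 m/s.
Time aloft: T = 2 v_y0 / g = 2 × 26.70 / 9.81 = 5.444 s.
Horizontal distance R = vₓ T = 43.92 × 5.444 = 239.1 m.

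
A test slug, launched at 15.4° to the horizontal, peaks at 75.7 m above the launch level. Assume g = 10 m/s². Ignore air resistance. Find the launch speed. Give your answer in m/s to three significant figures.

At the peak v_y = 0, so v_y0 = √(2gH) = √(2 × 10.0 × 75.7) = 38.91 m/s.
v_y0 = v₀ sin θ ⇒ v₀ = 38.91 / sin 15.4° = 146.5 m/s.

147 m/s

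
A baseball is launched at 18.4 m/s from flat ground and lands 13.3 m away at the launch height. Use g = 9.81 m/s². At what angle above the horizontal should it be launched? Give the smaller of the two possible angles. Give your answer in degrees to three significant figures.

11.3°

Level-ground range R = v₀² sin(2θ)/g ⇒ sin(2θ) = gR/v₀² = 9.81 × 13.3 / 18.4² = 0.3854.
2θ = 22.67° or 180° − 22.67° = 157.3°, so θ = 11.33° or 78.67°.
The smaller angle is 11.33°.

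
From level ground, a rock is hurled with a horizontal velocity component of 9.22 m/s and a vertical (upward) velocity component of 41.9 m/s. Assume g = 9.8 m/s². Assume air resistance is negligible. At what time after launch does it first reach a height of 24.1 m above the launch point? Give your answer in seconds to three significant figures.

0.620 s

Height y(t) = 41.90 t − 4.900 t² = 24.1 gives 4.900 t² − 41.90 t + 24.1 = 0.
t = [41.90 ± √(41.90² − 2·9.80·24.1)] / 9.80 = (41.90 ± 35.82) / 9.80, so t = 0.6202 s or t = 7.931 s.
The first (ascending) time is 0.6202 s.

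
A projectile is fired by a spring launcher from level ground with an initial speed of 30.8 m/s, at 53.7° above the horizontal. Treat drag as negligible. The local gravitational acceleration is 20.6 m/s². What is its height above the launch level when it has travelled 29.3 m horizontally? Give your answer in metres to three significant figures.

Components: vₓ = 30.80 cos 53.7° = 18.23 m/s, v_y0 = 30.80 sin 53.7° = 24.82 m/s.
x = vₓ t ⇒ t = 29.3/18.23 = 1.607 s.
Height: y = v_y0 t − ½ g t² = 24.82 × 1.607 − 10.30 × 1.607² = 39.89 − 26.60 = 13.29 m.

13.3 m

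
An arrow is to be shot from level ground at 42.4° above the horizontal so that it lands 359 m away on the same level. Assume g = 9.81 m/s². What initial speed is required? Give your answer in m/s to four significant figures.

On level ground R = v₀² sin 2θ / g ⇒ v₀ = √(gR / sin 2θ).
v₀ = √(9.81 × 359 / sin 84.80°) = √(3522 / 0.9959) = √3536.3 = 59.47 m/s.

59.47 m/s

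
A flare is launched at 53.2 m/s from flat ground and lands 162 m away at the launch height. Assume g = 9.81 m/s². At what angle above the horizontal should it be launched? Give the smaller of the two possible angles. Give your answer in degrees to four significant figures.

17.08°

R = v₀² sin 2θ / g gives sin 2θ = gR/v₀² = 9.81·162/53.2² = 0.5615.
2θ = 34.16° or 180° − 34.16° = 145.8°, so θ = 17.08° or 72.92°.
The smaller angle is 17.08°.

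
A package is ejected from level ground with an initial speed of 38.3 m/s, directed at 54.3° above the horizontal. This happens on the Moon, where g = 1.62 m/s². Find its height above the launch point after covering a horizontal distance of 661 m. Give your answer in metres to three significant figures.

211 m

Resolve: vₓ = 38.30 cos 54.3° = 22.35 m/s and v_y0 = 38.30 sin 54.3° = 31.10 m/s.
At x = 661 m, t = x/vₓ = 661/22.35 = 29.58 s.
Height: y = v_y0 t − ½ g t² = 31.10 × 29.58 − 0.8100 × 29.58² = 919.9 − 708.5 = 211.4 m.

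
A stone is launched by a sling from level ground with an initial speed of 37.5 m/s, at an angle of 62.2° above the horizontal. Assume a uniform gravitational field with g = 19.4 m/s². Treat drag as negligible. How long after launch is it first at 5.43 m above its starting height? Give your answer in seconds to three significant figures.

0.172 s

Components: vₓ = 37.50 cos 62.2° = 17.49 m/s, v_y0 = 37.50 sin 62.2° = 33.17 m/s.
Require v_y0 t − ½ g t² = 5.43, i.e. 9.700 t² − 33.17 t + 5.43 = 0.
t = [33.17 ± √(33.17² − 2·19.4·5.43)] / 19.4 = (33.17 ± 29.83) / 19.4, so t = 0.1724 s or t = 3.247 s.
The first (ascending) time is 0.1724 s.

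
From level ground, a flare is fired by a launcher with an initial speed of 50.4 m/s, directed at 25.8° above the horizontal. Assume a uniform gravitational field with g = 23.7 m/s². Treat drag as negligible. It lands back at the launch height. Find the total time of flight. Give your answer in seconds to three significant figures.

1.85 s

Horizontal component vₓ = 50.40 cos 25.8° = 45.38 m/s; vertical v_y0 = 50.40 sin 25.8° = 21.94 m/s.
It returns to y = 0 when t = 2 v_y0 / g = 2(21.94)/23.7 = 1.851 s.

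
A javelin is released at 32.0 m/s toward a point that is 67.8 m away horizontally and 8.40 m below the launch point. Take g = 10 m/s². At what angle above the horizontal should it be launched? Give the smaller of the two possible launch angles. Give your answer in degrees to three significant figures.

12.6°

Trajectory: y = x tanθ − g x² (1 + tan²θ)/(2v₀²). With x = 67.8, y = −8.40, v₀ = 32.0, g = 10.0:
22.45 tan²θ − 67.8 tanθ + (14.05) = 0.
tanθ = [67.8 ± √(67.8² − 4 × 22.45 × (14.05))] / (2 × 22.45) = (67.8 ± 57.76) / 44.89, giving tanθ = 0.2237 or 2.797.
θ = 12.61° or 70.33°; the smaller is 12.61°.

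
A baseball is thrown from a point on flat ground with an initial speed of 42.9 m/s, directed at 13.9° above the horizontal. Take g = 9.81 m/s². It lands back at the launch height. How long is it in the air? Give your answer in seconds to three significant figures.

Horizontal component vₓ = 42.90 cos 13.9° = 41.64 m/s; vertical v_y0 = 42.90 sin 13.9° = 10.31 m/s.
It returns to y = 0 when t = 2 v_y0 / g = 2(10.31)/9.81 = 2.101 s.

2.10 s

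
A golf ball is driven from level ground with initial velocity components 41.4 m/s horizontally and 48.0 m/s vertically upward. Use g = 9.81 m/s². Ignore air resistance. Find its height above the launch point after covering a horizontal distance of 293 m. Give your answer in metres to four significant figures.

x = vₓ t ⇒ t = 293/41.40 = 7.077 s.
Height: y = v_y0 t − ½ g t² = 48.00 × 7.077 − 4.905 × 7.077² = 339.7 − 245.7 = 94.03 m.

94.03 m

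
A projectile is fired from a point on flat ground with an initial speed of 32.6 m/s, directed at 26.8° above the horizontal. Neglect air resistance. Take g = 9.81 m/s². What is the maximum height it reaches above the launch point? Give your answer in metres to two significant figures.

11 m

Components: vₓ = 32.60 cos 26.8° = 29.10 m/s, v_y0 = 32.60 sin 26.8° = 14.70 m/s.
At the apex v_y = 0, so H = v_y0²/(2g) = 14.70²/19.62 = 11.01 m.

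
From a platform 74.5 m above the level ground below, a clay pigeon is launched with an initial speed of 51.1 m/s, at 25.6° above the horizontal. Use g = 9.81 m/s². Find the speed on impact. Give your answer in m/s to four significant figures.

63.82 m/s

Horizontal component vₓ = 51.10 cos 25.6° = 46.08 m/s; vertical v_y0 = 51.10 sin 25.6° = 22.08 m/s.
With up positive and y = 0 at the ground: y(t) = 74.5 + (22.08) t − 4.905 t². Setting y = 0 and taking the positive root: t = [22.08 + √(22.08² + 2·9.81·74.5)] / 9.81 = (22.08 + 44.15) / 9.81 = 6.751 s.
Vertical velocity at impact: v_y = v_y0 − g t = 22.08 − 9.81 × 6.751 = −44.15 m/s.
Speed: |v| = √(vₓ² + v_y²) = √(46.08² + 44.15²) = 63.82 m/s.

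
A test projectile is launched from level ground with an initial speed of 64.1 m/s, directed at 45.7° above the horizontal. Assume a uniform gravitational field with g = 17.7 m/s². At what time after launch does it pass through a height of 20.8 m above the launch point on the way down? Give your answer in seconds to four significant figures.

4.682 s

Horizontal component vₓ = 64.10 cos 45.7° = 44.77 m/s; vertical v_y0 = 64.10 sin 45.7° = 45.88 m/s.
Height y(t) = 45.88 t − 8.850 t² = 20.8 gives 8.850 t² − 45.88 t + 20.8 = 0.
t = [45.88 ± √(45.88² − 2·17.7·20.8)] / 17.7 = (45.88 ± 36.99) / 17.7, so t = 0.5020 s or t = 4.682 s.
The descending-branch root is 4.682 s.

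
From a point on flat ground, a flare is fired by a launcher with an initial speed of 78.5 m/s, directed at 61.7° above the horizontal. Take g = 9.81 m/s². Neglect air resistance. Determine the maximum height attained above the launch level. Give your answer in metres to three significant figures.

243 m

Horizontal component vₓ = 78.50 cos 61.7° = 37.22 m/s; vertical v_y0 = 78.50 sin 61.7° = 69.12 m/s.
At the apex v_y = 0, so H = v_y0²/(2g) = 69.12²/19.62 = 243.5 m.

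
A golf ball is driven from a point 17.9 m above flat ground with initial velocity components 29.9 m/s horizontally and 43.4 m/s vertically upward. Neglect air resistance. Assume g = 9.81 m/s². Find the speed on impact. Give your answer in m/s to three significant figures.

The projectile lands when y = 17.9 + (43.40) t − ½·9.81·t² = 0. Positive root: t = (43.40 + √(43.40² + 2·9.81·17.9)) / 9.81 = (43.40 + 47.27) / 9.81 = 9.243 s.
Vertical velocity at impact: v_y = v_y0 − g t = 43.40 − 9.81 × 9.243 = −47.27 m/s.
Speed: |v| = √(vₓ² + v_y²) = √(29.90² + 47.27²) = 55.94 m/s.

55.9 m/s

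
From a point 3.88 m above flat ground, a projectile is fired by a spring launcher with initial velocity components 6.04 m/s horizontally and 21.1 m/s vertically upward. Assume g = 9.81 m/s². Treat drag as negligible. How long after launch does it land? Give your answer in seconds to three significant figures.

4.48 s

The projectile lands when y = 3.88 + (21.10) t − ½·9.81·t² = 0. Positive root: t = (21.10 + √(21.10² + 2·9.81·3.88)) / 9.81 = (21.10 + 22.83) / 9.81 = 4.478 s.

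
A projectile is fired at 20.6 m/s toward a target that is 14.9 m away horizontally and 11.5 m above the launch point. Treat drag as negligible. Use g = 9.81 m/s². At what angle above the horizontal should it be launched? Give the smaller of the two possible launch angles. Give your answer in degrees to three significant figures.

Trajectory: y = x tanθ − g x² (1 + tan²θ)/(2v₀²). With x = 14.9, y = 11.5, v₀ = 20.6, g = 9.81:
2.566 tan²θ − 14.9 tanθ + (14.07) = 0.
tanθ = [14.9 ± √(14.9² − 4 × 2.566 × (14.07))] / (2 × 2.566) = (14.9 ± 8.811) / 5.132, giving tanθ = 1.186 or 4.620.
θ = 49.87° or 77.79°; the smaller is 49.87°.

49.9°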